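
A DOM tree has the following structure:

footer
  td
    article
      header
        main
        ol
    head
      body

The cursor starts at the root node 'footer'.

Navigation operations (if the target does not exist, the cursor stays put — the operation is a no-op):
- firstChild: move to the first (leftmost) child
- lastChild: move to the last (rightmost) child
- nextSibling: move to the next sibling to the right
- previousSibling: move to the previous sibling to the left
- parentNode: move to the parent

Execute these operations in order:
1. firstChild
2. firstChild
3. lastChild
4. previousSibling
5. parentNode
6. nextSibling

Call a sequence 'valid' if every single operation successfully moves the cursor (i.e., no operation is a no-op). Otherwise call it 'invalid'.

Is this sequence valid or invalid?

After 1 (firstChild): td
After 2 (firstChild): article
After 3 (lastChild): header
After 4 (previousSibling): header (no-op, stayed)
After 5 (parentNode): article
After 6 (nextSibling): head

Answer: invalid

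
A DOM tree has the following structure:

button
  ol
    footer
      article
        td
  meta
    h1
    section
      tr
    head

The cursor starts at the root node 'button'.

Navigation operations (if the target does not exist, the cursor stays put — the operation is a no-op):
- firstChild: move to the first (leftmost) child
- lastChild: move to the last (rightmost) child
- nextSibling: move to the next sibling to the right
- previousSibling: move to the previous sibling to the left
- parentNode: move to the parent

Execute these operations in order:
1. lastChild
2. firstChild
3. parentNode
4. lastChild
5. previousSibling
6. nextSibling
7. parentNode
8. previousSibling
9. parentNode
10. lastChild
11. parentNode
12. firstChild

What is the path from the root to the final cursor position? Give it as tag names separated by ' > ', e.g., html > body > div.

Answer: button > ol

Derivation:
After 1 (lastChild): meta
After 2 (firstChild): h1
After 3 (parentNode): meta
After 4 (lastChild): head
After 5 (previousSibling): section
After 6 (nextSibling): head
After 7 (parentNode): meta
After 8 (previousSibling): ol
After 9 (parentNode): button
After 10 (lastChild): meta
After 11 (parentNode): button
After 12 (firstChild): ol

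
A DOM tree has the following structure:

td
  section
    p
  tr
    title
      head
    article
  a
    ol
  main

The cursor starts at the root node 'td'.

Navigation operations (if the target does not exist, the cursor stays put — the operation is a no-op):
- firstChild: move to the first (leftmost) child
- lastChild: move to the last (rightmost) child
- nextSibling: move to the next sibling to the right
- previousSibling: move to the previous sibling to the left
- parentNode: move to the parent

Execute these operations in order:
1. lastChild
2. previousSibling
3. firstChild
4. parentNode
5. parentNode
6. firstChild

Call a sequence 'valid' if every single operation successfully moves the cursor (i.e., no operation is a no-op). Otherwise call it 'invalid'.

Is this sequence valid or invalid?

Answer: valid

Derivation:
After 1 (lastChild): main
After 2 (previousSibling): a
After 3 (firstChild): ol
After 4 (parentNode): a
After 5 (parentNode): td
After 6 (firstChild): section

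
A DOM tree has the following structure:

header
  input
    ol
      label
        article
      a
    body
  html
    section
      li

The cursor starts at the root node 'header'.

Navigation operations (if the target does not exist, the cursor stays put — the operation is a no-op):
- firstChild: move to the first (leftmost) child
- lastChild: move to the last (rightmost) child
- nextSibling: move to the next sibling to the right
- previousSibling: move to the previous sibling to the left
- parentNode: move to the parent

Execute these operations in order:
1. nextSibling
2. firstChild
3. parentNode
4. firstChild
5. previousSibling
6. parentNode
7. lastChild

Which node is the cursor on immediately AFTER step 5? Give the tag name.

After 1 (nextSibling): header (no-op, stayed)
After 2 (firstChild): input
After 3 (parentNode): header
After 4 (firstChild): input
After 5 (previousSibling): input (no-op, stayed)

Answer: input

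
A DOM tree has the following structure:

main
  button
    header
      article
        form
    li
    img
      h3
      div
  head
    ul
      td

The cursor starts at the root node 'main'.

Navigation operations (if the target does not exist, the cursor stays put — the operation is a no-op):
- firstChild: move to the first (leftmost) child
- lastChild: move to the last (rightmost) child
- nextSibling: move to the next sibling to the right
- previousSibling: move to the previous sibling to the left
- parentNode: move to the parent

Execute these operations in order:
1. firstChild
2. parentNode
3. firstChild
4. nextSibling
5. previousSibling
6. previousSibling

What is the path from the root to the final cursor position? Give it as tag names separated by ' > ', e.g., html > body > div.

After 1 (firstChild): button
After 2 (parentNode): main
After 3 (firstChild): button
After 4 (nextSibling): head
After 5 (previousSibling): button
After 6 (previousSibling): button (no-op, stayed)

Answer: main > button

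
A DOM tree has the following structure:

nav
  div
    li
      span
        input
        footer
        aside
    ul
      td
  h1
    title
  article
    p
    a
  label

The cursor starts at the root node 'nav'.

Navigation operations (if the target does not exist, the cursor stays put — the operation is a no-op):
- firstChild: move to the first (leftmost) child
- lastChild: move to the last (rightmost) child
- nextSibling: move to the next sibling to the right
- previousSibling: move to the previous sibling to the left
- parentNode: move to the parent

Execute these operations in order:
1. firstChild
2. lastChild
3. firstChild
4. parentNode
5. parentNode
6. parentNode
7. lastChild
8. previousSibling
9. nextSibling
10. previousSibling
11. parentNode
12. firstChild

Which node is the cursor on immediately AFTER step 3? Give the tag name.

Answer: td

Derivation:
After 1 (firstChild): div
After 2 (lastChild): ul
After 3 (firstChild): td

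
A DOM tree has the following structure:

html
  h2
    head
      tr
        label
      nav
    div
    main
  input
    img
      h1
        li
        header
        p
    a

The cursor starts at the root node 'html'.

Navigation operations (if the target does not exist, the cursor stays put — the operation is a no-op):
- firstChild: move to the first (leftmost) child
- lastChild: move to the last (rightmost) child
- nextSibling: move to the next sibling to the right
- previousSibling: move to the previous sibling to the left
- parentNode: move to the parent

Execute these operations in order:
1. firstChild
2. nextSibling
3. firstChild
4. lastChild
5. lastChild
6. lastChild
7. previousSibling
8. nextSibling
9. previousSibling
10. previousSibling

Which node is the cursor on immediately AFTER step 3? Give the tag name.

Answer: img

Derivation:
After 1 (firstChild): h2
After 2 (nextSibling): input
After 3 (firstChild): img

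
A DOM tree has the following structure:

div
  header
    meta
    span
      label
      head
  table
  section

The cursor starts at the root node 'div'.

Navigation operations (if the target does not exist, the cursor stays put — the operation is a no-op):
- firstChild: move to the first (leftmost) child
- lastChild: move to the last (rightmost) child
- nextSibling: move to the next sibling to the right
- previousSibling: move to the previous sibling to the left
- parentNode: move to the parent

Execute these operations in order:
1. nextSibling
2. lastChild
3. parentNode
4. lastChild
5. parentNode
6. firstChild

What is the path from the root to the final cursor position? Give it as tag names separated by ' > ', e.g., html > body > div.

After 1 (nextSibling): div (no-op, stayed)
After 2 (lastChild): section
After 3 (parentNode): div
After 4 (lastChild): section
After 5 (parentNode): div
After 6 (firstChild): header

Answer: div > header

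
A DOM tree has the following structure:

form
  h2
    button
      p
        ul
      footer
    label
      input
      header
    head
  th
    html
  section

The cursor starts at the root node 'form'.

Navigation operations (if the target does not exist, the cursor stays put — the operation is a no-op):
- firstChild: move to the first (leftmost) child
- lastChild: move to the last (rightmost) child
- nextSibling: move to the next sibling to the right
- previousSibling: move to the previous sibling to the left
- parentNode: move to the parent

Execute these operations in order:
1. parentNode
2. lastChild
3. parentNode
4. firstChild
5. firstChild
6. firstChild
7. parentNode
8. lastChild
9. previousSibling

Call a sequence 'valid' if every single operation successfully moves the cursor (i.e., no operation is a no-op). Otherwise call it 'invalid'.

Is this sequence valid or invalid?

After 1 (parentNode): form (no-op, stayed)
After 2 (lastChild): section
After 3 (parentNode): form
After 4 (firstChild): h2
After 5 (firstChild): button
After 6 (firstChild): p
After 7 (parentNode): button
After 8 (lastChild): footer
After 9 (previousSibling): p

Answer: invalid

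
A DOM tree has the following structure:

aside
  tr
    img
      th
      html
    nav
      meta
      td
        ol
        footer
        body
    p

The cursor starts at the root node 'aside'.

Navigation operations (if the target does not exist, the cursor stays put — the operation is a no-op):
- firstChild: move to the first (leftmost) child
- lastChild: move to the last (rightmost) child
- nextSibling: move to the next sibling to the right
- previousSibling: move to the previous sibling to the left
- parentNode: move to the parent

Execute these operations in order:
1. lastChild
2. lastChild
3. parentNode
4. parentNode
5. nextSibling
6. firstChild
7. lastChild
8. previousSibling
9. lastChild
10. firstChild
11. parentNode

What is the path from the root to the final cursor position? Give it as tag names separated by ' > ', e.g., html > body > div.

After 1 (lastChild): tr
After 2 (lastChild): p
After 3 (parentNode): tr
After 4 (parentNode): aside
After 5 (nextSibling): aside (no-op, stayed)
After 6 (firstChild): tr
After 7 (lastChild): p
After 8 (previousSibling): nav
After 9 (lastChild): td
After 10 (firstChild): ol
After 11 (parentNode): td

Answer: aside > tr > nav > td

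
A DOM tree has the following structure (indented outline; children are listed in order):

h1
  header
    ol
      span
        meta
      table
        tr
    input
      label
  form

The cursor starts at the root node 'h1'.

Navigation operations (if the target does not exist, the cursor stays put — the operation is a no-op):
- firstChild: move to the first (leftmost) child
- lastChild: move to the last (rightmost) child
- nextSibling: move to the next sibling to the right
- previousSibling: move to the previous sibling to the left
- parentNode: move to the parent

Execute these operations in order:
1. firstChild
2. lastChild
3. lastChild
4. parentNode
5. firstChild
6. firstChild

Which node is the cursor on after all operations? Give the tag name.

Answer: label

Derivation:
After 1 (firstChild): header
After 2 (lastChild): input
After 3 (lastChild): label
After 4 (parentNode): input
After 5 (firstChild): label
After 6 (firstChild): label (no-op, stayed)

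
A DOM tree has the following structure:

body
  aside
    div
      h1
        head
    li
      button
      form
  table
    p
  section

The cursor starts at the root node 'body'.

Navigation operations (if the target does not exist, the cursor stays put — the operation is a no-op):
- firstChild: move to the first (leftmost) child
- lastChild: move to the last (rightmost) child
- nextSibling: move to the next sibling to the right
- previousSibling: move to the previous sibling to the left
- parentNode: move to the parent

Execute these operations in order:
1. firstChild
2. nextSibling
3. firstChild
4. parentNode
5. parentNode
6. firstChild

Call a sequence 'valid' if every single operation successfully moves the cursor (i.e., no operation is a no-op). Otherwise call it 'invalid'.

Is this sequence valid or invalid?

Answer: valid

Derivation:
After 1 (firstChild): aside
After 2 (nextSibling): table
After 3 (firstChild): p
After 4 (parentNode): table
After 5 (parentNode): body
After 6 (firstChild): aside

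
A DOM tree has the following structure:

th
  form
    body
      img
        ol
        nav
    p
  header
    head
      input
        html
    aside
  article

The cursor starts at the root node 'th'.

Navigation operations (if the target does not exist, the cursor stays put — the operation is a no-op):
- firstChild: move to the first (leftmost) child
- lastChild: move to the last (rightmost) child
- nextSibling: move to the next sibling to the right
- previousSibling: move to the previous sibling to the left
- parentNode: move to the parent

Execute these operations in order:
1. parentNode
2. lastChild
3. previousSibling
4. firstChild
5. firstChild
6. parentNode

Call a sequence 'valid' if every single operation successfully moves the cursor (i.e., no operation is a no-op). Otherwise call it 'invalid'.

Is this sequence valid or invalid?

Answer: invalid

Derivation:
After 1 (parentNode): th (no-op, stayed)
After 2 (lastChild): article
After 3 (previousSibling): header
After 4 (firstChild): head
After 5 (firstChild): input
After 6 (parentNode): head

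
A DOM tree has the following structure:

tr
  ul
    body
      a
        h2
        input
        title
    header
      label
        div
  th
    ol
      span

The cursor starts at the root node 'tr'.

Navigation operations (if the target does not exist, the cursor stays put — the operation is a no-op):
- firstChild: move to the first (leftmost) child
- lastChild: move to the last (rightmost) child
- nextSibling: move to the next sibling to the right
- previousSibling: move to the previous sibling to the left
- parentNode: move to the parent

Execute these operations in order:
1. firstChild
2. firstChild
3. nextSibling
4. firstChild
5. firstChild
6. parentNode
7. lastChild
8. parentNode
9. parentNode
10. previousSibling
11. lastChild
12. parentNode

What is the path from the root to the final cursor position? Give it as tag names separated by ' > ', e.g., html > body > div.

After 1 (firstChild): ul
After 2 (firstChild): body
After 3 (nextSibling): header
After 4 (firstChild): label
After 5 (firstChild): div
After 6 (parentNode): label
After 7 (lastChild): div
After 8 (parentNode): label
After 9 (parentNode): header
After 10 (previousSibling): body
After 11 (lastChild): a
After 12 (parentNode): body

Answer: tr > ul > body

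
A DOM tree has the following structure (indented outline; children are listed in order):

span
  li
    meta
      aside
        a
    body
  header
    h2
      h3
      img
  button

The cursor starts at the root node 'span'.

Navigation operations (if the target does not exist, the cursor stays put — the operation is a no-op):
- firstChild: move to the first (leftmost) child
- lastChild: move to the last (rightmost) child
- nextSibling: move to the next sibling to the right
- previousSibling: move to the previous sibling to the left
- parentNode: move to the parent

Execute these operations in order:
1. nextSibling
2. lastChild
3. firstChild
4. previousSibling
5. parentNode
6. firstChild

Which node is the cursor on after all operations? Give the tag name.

After 1 (nextSibling): span (no-op, stayed)
After 2 (lastChild): button
After 3 (firstChild): button (no-op, stayed)
After 4 (previousSibling): header
After 5 (parentNode): span
After 6 (firstChild): li

Answer: li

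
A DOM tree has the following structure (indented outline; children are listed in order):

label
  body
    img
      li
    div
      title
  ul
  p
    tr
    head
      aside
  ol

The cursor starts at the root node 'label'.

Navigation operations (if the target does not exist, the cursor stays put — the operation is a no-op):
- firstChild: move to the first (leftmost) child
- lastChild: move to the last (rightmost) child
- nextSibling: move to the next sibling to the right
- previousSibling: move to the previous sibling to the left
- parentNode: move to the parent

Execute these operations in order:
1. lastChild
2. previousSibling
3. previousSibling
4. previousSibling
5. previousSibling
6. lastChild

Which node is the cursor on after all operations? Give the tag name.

Answer: div

Derivation:
After 1 (lastChild): ol
After 2 (previousSibling): p
After 3 (previousSibling): ul
After 4 (previousSibling): body
After 5 (previousSibling): body (no-op, stayed)
After 6 (lastChild): div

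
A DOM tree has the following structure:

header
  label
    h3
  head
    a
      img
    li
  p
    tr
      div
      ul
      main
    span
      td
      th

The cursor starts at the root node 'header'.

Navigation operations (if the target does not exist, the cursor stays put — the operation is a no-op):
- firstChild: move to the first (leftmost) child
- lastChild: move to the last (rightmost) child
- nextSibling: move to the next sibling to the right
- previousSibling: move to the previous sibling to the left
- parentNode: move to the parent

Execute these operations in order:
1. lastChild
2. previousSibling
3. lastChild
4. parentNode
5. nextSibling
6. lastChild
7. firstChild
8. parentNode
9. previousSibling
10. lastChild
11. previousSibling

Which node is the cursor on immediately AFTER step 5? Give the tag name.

Answer: p

Derivation:
After 1 (lastChild): p
After 2 (previousSibling): head
After 3 (lastChild): li
After 4 (parentNode): head
After 5 (nextSibling): p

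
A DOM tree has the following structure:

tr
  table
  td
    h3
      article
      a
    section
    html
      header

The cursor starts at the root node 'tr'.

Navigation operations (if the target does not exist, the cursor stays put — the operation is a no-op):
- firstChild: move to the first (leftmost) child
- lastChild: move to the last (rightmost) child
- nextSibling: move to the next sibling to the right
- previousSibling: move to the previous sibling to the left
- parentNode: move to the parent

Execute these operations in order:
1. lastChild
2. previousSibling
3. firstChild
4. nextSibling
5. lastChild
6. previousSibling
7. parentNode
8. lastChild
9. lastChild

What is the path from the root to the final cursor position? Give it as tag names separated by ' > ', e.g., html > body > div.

After 1 (lastChild): td
After 2 (previousSibling): table
After 3 (firstChild): table (no-op, stayed)
After 4 (nextSibling): td
After 5 (lastChild): html
After 6 (previousSibling): section
After 7 (parentNode): td
After 8 (lastChild): html
After 9 (lastChild): header

Answer: tr > td > html > header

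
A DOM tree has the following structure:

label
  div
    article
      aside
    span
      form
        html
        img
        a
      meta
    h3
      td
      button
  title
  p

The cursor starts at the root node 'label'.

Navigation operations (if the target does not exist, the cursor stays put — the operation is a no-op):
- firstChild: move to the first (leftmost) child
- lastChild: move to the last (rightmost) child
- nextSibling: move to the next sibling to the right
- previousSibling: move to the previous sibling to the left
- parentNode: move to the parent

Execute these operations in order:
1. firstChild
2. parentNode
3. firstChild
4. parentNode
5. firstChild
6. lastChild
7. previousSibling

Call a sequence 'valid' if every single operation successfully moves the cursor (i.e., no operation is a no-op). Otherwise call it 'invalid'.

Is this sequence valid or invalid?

Answer: valid

Derivation:
After 1 (firstChild): div
After 2 (parentNode): label
After 3 (firstChild): div
After 4 (parentNode): label
After 5 (firstChild): div
After 6 (lastChild): h3
After 7 (previousSibling): span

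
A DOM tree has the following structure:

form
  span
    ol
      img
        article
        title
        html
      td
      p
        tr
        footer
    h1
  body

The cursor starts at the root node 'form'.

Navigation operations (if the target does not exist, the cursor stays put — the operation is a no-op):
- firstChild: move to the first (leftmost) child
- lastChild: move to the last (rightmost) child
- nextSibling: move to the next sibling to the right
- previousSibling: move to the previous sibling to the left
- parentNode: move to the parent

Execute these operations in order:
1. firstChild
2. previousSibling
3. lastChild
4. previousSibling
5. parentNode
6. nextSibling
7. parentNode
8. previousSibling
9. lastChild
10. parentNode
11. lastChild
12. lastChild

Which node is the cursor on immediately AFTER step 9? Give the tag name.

After 1 (firstChild): span
After 2 (previousSibling): span (no-op, stayed)
After 3 (lastChild): h1
After 4 (previousSibling): ol
After 5 (parentNode): span
After 6 (nextSibling): body
After 7 (parentNode): form
After 8 (previousSibling): form (no-op, stayed)
After 9 (lastChild): body

Answer: body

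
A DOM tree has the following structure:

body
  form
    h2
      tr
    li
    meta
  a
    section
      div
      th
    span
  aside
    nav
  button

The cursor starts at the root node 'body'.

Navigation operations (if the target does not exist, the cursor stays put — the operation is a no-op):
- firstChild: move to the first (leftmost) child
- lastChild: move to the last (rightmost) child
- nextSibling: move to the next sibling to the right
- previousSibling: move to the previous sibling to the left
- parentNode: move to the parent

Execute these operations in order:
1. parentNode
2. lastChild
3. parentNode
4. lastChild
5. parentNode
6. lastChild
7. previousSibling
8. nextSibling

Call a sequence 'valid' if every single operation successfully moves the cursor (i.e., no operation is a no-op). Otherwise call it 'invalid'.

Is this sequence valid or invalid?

Answer: invalid

Derivation:
After 1 (parentNode): body (no-op, stayed)
After 2 (lastChild): button
After 3 (parentNode): body
After 4 (lastChild): button
After 5 (parentNode): body
After 6 (lastChild): button
After 7 (previousSibling): aside
After 8 (nextSibling): button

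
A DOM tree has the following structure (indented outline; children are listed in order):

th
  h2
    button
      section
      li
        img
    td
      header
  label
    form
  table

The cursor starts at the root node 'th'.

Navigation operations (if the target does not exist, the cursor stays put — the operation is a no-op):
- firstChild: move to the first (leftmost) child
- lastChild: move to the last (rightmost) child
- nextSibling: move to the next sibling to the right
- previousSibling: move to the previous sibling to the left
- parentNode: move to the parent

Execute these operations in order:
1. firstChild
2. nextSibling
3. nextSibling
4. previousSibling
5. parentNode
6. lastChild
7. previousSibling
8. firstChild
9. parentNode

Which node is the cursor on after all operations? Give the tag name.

Answer: label

Derivation:
After 1 (firstChild): h2
After 2 (nextSibling): label
After 3 (nextSibling): table
After 4 (previousSibling): label
After 5 (parentNode): th
After 6 (lastChild): table
After 7 (previousSibling): label
After 8 (firstChild): form
After 9 (parentNode): label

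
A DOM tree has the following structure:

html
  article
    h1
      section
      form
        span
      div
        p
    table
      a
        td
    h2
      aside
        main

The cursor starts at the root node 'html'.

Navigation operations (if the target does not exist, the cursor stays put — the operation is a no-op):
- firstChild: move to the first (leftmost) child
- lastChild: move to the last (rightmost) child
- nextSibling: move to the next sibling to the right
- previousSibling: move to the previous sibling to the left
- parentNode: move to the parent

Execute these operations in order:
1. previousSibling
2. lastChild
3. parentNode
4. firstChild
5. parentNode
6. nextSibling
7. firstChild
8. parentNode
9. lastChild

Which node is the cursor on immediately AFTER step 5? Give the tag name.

Answer: html

Derivation:
After 1 (previousSibling): html (no-op, stayed)
After 2 (lastChild): article
After 3 (parentNode): html
After 4 (firstChild): article
After 5 (parentNode): html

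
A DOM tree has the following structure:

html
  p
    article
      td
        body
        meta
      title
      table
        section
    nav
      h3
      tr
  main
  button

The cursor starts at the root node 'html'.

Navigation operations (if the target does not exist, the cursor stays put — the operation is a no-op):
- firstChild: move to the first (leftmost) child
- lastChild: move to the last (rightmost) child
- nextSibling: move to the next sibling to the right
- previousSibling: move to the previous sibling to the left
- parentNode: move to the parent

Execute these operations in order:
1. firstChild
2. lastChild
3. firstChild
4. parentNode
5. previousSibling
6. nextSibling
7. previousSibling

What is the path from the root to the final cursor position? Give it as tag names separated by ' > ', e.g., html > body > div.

After 1 (firstChild): p
After 2 (lastChild): nav
After 3 (firstChild): h3
After 4 (parentNode): nav
After 5 (previousSibling): article
After 6 (nextSibling): nav
After 7 (previousSibling): article

Answer: html > p > article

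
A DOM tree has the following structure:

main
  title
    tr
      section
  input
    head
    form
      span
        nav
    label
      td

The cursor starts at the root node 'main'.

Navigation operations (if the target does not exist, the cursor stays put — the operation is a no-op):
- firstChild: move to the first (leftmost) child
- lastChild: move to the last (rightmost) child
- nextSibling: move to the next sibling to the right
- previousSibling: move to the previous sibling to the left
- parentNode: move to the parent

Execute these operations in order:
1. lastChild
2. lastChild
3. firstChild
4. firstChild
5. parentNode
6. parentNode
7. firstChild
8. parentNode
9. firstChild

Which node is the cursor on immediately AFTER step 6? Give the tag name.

Answer: input

Derivation:
After 1 (lastChild): input
After 2 (lastChild): label
After 3 (firstChild): td
After 4 (firstChild): td (no-op, stayed)
After 5 (parentNode): label
After 6 (parentNode): input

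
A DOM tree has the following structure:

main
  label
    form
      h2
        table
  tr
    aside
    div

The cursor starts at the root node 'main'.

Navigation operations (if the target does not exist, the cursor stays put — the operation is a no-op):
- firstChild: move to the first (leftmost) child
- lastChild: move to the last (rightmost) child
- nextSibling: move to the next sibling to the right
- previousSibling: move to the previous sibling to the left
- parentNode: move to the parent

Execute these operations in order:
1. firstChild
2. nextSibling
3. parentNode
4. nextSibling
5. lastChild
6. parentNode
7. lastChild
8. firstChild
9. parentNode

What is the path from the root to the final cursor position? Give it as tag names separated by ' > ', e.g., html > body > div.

Answer: main > tr

Derivation:
After 1 (firstChild): label
After 2 (nextSibling): tr
After 3 (parentNode): main
After 4 (nextSibling): main (no-op, stayed)
After 5 (lastChild): tr
After 6 (parentNode): main
After 7 (lastChild): tr
After 8 (firstChild): aside
After 9 (parentNode): tr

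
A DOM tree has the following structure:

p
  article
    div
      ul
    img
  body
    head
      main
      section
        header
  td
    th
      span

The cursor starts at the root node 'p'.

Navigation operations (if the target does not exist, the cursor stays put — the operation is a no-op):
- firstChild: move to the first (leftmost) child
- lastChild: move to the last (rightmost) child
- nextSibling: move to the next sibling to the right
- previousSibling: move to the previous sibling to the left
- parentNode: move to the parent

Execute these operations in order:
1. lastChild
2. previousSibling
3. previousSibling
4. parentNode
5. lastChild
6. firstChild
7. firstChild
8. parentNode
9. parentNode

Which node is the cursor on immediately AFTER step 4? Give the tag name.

After 1 (lastChild): td
After 2 (previousSibling): body
After 3 (previousSibling): article
After 4 (parentNode): p

Answer: p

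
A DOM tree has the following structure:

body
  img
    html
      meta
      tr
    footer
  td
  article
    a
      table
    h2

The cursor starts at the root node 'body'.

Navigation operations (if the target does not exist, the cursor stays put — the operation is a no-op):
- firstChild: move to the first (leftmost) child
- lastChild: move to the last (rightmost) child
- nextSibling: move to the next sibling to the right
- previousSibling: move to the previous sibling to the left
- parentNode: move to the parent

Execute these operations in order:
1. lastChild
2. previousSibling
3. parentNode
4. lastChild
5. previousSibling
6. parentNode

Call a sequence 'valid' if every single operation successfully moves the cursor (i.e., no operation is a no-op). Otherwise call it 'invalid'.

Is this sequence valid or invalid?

After 1 (lastChild): article
After 2 (previousSibling): td
After 3 (parentNode): body
After 4 (lastChild): article
After 5 (previousSibling): td
After 6 (parentNode): body

Answer: valid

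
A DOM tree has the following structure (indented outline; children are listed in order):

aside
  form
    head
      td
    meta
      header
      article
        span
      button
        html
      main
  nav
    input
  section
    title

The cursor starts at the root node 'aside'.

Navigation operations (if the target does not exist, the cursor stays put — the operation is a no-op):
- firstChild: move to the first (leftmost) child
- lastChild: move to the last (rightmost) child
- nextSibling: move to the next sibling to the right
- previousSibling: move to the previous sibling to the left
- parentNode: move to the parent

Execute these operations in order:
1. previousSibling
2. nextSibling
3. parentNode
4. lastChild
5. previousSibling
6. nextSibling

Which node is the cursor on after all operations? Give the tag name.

After 1 (previousSibling): aside (no-op, stayed)
After 2 (nextSibling): aside (no-op, stayed)
After 3 (parentNode): aside (no-op, stayed)
After 4 (lastChild): section
After 5 (previousSibling): nav
After 6 (nextSibling): section

Answer: section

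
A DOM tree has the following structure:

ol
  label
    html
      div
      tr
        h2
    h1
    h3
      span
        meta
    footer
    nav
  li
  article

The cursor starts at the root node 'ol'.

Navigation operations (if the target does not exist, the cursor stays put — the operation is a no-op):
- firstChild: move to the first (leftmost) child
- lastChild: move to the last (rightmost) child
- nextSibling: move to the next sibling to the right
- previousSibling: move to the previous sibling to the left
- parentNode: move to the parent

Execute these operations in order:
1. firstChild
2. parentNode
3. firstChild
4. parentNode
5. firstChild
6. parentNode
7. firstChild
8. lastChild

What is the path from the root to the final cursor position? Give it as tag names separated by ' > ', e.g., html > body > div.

Answer: ol > label > nav

Derivation:
After 1 (firstChild): label
After 2 (parentNode): ol
After 3 (firstChild): label
After 4 (parentNode): ol
After 5 (firstChild): label
After 6 (parentNode): ol
After 7 (firstChild): label
After 8 (lastChild): nav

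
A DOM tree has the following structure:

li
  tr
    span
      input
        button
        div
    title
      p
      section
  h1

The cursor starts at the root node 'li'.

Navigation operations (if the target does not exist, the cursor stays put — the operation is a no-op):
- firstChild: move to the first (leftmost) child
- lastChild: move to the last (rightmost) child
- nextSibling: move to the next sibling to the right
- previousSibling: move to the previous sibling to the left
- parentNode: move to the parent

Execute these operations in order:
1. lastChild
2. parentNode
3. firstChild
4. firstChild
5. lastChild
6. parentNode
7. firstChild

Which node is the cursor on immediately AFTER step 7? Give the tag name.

Answer: input

Derivation:
After 1 (lastChild): h1
After 2 (parentNode): li
After 3 (firstChild): tr
After 4 (firstChild): span
After 5 (lastChild): input
After 6 (parentNode): span
After 7 (firstChild): input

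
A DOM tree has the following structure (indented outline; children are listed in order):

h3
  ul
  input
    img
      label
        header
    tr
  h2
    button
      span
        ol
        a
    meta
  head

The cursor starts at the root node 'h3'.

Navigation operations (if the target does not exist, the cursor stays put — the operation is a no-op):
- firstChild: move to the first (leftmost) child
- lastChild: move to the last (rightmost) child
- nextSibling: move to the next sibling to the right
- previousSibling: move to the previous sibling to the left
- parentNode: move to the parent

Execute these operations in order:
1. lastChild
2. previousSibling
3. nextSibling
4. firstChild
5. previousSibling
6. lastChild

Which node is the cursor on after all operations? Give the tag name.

Answer: meta

Derivation:
After 1 (lastChild): head
After 2 (previousSibling): h2
After 3 (nextSibling): head
After 4 (firstChild): head (no-op, stayed)
After 5 (previousSibling): h2
After 6 (lastChild): meta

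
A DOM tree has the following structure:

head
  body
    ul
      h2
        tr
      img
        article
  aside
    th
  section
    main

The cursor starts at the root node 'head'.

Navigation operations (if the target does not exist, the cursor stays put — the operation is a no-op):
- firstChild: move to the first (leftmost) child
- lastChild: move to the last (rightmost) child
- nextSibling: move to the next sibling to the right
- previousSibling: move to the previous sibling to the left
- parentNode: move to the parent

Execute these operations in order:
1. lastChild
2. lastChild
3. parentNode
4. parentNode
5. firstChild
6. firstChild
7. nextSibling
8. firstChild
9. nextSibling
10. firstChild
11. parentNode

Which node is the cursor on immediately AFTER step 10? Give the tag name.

Answer: article

Derivation:
After 1 (lastChild): section
After 2 (lastChild): main
After 3 (parentNode): section
After 4 (parentNode): head
After 5 (firstChild): body
After 6 (firstChild): ul
After 7 (nextSibling): ul (no-op, stayed)
After 8 (firstChild): h2
After 9 (nextSibling): img
After 10 (firstChild): article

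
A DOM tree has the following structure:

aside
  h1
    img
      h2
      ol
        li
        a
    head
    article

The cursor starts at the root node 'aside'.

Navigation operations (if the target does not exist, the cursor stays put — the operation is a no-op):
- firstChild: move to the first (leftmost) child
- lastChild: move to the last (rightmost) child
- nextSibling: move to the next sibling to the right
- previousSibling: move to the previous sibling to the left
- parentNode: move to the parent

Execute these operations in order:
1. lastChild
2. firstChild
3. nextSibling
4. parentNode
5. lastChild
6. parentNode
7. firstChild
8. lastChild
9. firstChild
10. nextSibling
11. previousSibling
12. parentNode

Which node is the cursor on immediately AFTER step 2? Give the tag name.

After 1 (lastChild): h1
After 2 (firstChild): img

Answer: img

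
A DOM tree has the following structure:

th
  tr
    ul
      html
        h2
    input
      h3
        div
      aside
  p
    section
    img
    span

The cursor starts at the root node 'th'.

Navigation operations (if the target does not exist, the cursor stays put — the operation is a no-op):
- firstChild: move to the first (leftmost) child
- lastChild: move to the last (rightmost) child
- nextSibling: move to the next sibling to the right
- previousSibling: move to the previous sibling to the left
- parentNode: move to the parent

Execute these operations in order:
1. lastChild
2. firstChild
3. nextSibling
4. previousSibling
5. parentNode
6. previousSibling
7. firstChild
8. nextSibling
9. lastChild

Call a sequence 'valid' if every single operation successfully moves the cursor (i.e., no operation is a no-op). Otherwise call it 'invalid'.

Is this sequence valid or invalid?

After 1 (lastChild): p
After 2 (firstChild): section
After 3 (nextSibling): img
After 4 (previousSibling): section
After 5 (parentNode): p
After 6 (previousSibling): tr
After 7 (firstChild): ul
After 8 (nextSibling): input
After 9 (lastChild): aside

Answer: valid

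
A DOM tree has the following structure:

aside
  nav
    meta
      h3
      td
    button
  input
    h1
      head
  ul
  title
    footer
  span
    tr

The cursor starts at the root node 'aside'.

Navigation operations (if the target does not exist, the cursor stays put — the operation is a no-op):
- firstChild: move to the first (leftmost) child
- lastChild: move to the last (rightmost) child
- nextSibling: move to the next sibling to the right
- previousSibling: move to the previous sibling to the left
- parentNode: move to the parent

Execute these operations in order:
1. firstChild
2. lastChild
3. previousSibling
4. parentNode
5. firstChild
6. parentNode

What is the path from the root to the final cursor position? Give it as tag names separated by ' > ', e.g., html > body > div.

Answer: aside > nav

Derivation:
After 1 (firstChild): nav
After 2 (lastChild): button
After 3 (previousSibling): meta
After 4 (parentNode): nav
After 5 (firstChild): meta
After 6 (parentNode): nav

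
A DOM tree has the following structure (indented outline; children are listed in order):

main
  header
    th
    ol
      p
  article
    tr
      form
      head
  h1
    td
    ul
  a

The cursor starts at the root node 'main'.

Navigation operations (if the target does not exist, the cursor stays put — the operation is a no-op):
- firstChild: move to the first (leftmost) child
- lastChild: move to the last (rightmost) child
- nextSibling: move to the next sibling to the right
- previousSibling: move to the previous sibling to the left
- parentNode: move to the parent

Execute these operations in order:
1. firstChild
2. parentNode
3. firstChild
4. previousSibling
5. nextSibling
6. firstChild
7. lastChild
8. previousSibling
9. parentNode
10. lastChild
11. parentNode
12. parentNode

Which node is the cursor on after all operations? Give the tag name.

Answer: article

Derivation:
After 1 (firstChild): header
After 2 (parentNode): main
After 3 (firstChild): header
After 4 (previousSibling): header (no-op, stayed)
After 5 (nextSibling): article
After 6 (firstChild): tr
After 7 (lastChild): head
After 8 (previousSibling): form
After 9 (parentNode): tr
After 10 (lastChild): head
After 11 (parentNode): tr
After 12 (parentNode): article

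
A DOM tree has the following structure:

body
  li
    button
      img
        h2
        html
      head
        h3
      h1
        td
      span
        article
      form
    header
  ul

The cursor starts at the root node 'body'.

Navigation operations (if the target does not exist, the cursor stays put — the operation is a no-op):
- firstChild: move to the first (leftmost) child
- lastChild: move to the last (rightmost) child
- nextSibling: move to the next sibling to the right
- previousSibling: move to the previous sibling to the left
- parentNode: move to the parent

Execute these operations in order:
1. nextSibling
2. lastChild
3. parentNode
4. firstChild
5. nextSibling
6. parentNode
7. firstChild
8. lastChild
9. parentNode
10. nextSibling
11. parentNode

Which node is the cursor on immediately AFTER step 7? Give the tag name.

After 1 (nextSibling): body (no-op, stayed)
After 2 (lastChild): ul
After 3 (parentNode): body
After 4 (firstChild): li
After 5 (nextSibling): ul
After 6 (parentNode): body
After 7 (firstChild): li

Answer: li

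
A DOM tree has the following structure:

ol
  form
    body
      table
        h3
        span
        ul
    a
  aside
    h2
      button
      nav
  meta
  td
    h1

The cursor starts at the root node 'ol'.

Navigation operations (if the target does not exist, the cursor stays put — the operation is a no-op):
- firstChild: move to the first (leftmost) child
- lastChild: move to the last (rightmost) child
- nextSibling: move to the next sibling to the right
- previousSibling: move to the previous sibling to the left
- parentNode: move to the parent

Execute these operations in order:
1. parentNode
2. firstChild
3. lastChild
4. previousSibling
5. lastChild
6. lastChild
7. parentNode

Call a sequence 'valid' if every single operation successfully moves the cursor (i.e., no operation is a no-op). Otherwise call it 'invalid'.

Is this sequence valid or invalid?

After 1 (parentNode): ol (no-op, stayed)
After 2 (firstChild): form
After 3 (lastChild): a
After 4 (previousSibling): body
After 5 (lastChild): table
After 6 (lastChild): ul
After 7 (parentNode): table

Answer: invalid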